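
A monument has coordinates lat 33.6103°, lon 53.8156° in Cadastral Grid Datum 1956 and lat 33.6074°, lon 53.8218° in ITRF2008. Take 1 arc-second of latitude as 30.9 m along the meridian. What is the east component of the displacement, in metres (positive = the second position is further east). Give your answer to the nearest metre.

Δφ = 33.6074° − 33.6103° = -0.0029°; Δλ = 53.8218° − 53.8156° = +0.0062°.
1° of latitude = 3600 × 30.90 = 111240 m.
ΔN = Δφ × 111240 = -322.6 m; ΔE = Δλ × 111240 × cos(33.6103°) = +0.0062 × 111240 × 0.832822 = 574.4 m.

ΔE = 574 m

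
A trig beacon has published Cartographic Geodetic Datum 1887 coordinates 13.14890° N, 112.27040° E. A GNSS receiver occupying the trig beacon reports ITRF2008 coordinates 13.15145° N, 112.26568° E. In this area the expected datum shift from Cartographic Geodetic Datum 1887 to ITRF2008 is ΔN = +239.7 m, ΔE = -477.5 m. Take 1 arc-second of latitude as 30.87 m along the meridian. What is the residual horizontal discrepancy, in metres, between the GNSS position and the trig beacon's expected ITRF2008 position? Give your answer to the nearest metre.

55 m

Observed coordinate differences: Δφ = +0.00255°, Δλ = -0.00472°.
Converting to metres (1° lat = 111132 m, cos φ = 0.973782): observed ΔN = 283.4 m, observed ΔE = -510.8 m.
Subtracting the expected shift leaves a residual of 283.4 − (239.7) = 43.7 m north and -510.8 − (-477.5) = -33.3 m east.
Residual distance = √(43.7² + (-33.3)²) = 54.9 m.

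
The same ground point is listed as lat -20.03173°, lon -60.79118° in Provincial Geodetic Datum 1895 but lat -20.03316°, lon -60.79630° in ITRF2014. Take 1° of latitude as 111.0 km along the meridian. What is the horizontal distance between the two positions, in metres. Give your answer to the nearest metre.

557 m

Δφ = -20.03316° − -20.03173° = -0.00143°; Δλ = -60.79630° − -60.79118° = -0.00512°.
ΔN = Δφ × 111000 = -158.7 m; ΔE = Δλ × 111000 × cos(-20.03173°) = -0.00512 × 111000 × 0.939503 = -533.9 m.
Distance = √(ΔE² + ΔN²) = √((-533.9)² + (-158.7)²) = 557.0 m.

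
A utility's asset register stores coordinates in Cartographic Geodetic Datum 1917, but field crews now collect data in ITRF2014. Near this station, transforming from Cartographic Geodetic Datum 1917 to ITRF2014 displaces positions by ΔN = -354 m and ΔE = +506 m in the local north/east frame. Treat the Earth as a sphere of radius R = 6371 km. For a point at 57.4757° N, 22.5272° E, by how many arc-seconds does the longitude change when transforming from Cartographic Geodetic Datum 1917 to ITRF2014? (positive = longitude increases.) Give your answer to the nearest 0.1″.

At latitude 57.4757°, cos φ = 0.537657.
One radian of longitude at latitude φ spans R cos φ, so Δλ = ΔE / (R cos φ) = 506.0 / (6371000 × 0.537657) = 1.4772e-04 rad = 30.469″.

Δλ = 30.5″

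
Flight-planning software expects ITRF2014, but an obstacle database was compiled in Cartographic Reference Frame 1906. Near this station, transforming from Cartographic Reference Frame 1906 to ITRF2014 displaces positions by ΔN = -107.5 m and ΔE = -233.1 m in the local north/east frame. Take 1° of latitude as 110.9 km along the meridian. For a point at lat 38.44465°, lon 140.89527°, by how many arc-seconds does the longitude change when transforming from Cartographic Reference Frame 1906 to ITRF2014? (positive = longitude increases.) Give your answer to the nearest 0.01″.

Δλ = -9.66″

At latitude 38.44465°, cos φ = 0.783209.
1° of longitude at this latitude = 110.9 × cos φ = 86.86 km, so Δλ = -233.1 / 86857.9 = -0.0026837° = -9.661″.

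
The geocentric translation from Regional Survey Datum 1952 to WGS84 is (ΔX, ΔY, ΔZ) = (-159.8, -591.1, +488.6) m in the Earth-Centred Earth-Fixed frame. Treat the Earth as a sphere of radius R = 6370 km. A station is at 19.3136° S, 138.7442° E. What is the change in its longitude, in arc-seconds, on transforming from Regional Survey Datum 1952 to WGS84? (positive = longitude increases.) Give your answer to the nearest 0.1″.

sin φ = -0.330738, cos φ = 0.943722, sin λ = 0.659422, cos λ = -0.751773.
East component: ΔE = −sin λ·ΔX + cos λ·ΔY = −(0.659422)(-159.8) + (-0.751773)(-591.1) = 549.75 m.
1° of latitude spans πR/180 = 111177 m; at latitude φ, 1° of longitude spans that × cos φ = 104920.7 m, so Δλ = 549.75 / 104920.7 × 3600 = 18.863″.

Δλ = 18.9″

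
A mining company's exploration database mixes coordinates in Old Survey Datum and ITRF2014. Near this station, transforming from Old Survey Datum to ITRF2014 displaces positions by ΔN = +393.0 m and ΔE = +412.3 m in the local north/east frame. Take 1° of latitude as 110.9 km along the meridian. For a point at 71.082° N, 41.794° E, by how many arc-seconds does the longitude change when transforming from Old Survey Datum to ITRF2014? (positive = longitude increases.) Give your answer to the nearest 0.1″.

At latitude 71.082°, cos φ = 0.324215.
1° of longitude at this latitude = 110.9 × cos φ = 35.96 km, so Δλ = 412.3 / 35955.4 = 0.0114670° = 41.281″.

Δλ = 41.3″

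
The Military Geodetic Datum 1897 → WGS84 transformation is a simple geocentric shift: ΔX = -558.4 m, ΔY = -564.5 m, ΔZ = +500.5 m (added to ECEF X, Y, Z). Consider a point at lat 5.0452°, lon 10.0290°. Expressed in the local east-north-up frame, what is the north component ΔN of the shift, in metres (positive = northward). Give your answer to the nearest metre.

At φ = 5.0452°, λ = 10.0290°: sin φ = 0.087942, cos φ = 0.996126, sin λ = 0.174147, cos λ = 0.984720.
ΔN = −sin φ cos λ·ΔX − sin φ sin λ·ΔY + cos φ·ΔZ = −(0.087942)(0.984720)(-558.4) − (0.087942)(0.174147)(-564.5) + (0.996126)(500.5) = 555.56 m.

ΔN = 556 m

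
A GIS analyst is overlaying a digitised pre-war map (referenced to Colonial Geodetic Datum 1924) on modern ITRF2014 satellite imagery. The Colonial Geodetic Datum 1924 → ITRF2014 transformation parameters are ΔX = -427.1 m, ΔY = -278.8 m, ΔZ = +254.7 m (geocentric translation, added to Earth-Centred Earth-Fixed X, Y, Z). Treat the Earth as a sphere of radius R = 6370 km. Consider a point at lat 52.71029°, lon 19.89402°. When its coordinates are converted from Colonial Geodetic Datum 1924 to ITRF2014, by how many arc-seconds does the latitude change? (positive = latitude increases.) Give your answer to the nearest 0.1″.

sin φ = 0.795582, cos φ = 0.605846, sin λ = 0.340281, cos λ = 0.940324.
North component: ΔN = −sin φ cos λ·ΔX − sin φ sin λ·ΔY + cos φ·ΔZ = −(0.795582)(0.940324)(-427.1) − (0.795582)(0.340281)(-278.8) + (0.605846)(254.7) = 549.30 m.
1° of latitude spans πR/180 = 111177 m, so Δφ = 549.30 / 111177 × 3600 = 17.787″.

Δφ = 17.8″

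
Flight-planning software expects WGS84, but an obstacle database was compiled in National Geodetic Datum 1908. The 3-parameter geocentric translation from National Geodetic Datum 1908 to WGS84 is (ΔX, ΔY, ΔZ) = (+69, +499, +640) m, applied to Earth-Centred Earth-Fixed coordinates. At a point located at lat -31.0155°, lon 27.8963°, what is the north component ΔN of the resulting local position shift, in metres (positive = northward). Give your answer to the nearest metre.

At φ = -31.0155°, λ = 27.8963°: sin φ = -0.515270, cos φ = 0.857028, sin λ = 0.467873, cos λ = 0.883796.
ΔN = −sin φ cos λ·ΔX − sin φ sin λ·ΔY + cos φ·ΔZ = −(-0.515270)(0.883796)(69) − (-0.515270)(0.467873)(499) + (0.857028)(640) = 700.22 m.

ΔN = 700 m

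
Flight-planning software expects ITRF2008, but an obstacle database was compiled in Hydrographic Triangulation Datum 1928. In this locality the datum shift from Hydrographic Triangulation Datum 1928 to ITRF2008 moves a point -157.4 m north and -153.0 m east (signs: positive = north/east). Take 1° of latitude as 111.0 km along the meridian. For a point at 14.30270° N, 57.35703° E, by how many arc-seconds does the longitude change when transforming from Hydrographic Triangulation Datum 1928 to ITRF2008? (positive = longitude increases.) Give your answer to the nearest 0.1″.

At latitude 14.30270°, cos φ = 0.969004.
1° of longitude at this latitude = 111.0 × cos φ = 107.56 km, so Δλ = -153.0 / 107559.5 = -0.0014225° = -5.121″.

Δλ = -5.1″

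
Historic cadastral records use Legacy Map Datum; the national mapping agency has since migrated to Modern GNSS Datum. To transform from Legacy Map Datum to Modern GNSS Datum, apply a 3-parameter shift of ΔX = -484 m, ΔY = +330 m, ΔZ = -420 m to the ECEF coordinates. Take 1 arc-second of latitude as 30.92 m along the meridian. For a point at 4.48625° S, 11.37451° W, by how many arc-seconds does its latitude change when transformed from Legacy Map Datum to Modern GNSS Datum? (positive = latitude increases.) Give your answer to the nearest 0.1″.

sin φ = -0.078220, cos φ = 0.996936, sin λ = -0.197221, cos λ = 0.980359.
North component: ΔN = −sin φ cos λ·ΔX − sin φ sin λ·ΔY + cos φ·ΔZ = −(-0.078220)(0.980359)(-484) − (-0.078220)(-0.197221)(330) + (0.996936)(-420) = -460.92 m.
1° of latitude spans 3600 × 30.92 = 111312 m, so Δφ = -460.92 / 111312 × 3600 = -14.907″.

Δφ = -14.9″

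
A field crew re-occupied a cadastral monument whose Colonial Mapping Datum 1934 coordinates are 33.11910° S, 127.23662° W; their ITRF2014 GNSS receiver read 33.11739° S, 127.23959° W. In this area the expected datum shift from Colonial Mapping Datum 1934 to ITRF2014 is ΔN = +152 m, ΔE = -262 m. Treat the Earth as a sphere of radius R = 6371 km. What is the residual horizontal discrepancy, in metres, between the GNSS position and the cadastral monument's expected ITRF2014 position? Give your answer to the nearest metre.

Observed coordinate differences: Δφ = +0.00171°, Δλ = -0.00297°.
Converting to metres (1° lat = 111195 m, cos φ = 0.837537): observed ΔN = 190.1 m, observed ΔE = -276.6 m.
Subtracting the expected shift leaves a residual of 190.1 − (152) = 38.1 m north and -276.6 − (-262) = -14.6 m east.
Residual distance = √(38.1² + (-14.6)²) = 40.8 m.

41 m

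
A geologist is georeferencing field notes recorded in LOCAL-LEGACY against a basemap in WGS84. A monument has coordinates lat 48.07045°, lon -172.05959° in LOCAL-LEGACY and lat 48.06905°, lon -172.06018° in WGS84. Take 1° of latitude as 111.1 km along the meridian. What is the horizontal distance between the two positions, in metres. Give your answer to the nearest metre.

Δφ = 48.06905° − 48.07045° = -0.00140°; Δλ = -172.06018° − -172.05959° = -0.00059°.
ΔN = Δφ × 111100 = -155.5 m; ΔE = Δλ × 111100 × cos(48.07045°) = -0.00059 × 111100 × 0.668216 = -43.8 m.
Distance = √(ΔE² + ΔN²) = √((-43.8)² + (-155.5)²) = 161.6 m.

162 m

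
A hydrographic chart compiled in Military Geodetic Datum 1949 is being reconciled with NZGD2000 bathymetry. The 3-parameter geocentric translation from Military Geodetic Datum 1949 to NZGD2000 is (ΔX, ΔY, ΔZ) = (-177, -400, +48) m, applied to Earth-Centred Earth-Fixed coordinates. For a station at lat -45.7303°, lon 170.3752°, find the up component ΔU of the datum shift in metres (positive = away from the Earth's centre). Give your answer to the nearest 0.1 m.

At φ = -45.7303°, λ = 170.3752°: sin φ = -0.716062, cos φ = 0.698037, sin λ = 0.167196, cos λ = -0.985924.
ΔU = cos φ cos λ·ΔX + cos φ sin λ·ΔY + sin φ·ΔZ = (0.698037)(-0.985924)(-177) + (0.698037)(0.167196)(-400) + (-0.716062)(48) = 40.76 m.

ΔU = 40.8 m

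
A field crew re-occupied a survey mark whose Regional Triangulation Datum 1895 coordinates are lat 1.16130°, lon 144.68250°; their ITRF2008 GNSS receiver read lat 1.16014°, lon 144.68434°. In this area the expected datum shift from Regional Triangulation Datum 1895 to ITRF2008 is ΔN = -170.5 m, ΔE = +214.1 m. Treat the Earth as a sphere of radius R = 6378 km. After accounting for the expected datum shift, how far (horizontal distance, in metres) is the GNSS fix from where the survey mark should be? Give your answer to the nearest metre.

Observed coordinate differences: Δφ = -0.00116°, Δλ = +0.00184°.
Converting to metres (1° lat = 111317 m, cos φ = 0.999795): observed ΔN = -129.1 m, observed ΔE = 204.8 m.
Subtracting the expected shift leaves a residual of -129.1 − (-170.5) = 41.4 m north and 204.8 − (214.1) = -9.3 m east.
Residual distance = √(41.4² + (-9.3)²) = 42.4 m.

42 m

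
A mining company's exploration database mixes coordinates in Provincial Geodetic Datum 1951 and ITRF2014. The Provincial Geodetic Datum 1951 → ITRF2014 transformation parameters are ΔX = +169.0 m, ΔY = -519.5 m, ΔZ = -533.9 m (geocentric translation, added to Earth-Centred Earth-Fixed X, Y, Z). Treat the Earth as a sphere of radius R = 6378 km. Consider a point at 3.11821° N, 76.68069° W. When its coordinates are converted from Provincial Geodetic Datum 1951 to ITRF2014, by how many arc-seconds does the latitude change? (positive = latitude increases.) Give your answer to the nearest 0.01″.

sin φ = 0.054396, cos φ = 0.998519, sin λ = -0.973101, cos λ = 0.230378.
North component: ΔN = −sin φ cos λ·ΔX − sin φ sin λ·ΔY + cos φ·ΔZ = −(0.054396)(0.230378)(169.0) − (0.054396)(-0.973101)(-519.5) + (0.998519)(-533.9) = -562.73 m.
1° of latitude spans πR/180 = 111317 m, so Δφ = -562.73 / 111317 × 3600 = -18.199″.

Δφ = -18.20″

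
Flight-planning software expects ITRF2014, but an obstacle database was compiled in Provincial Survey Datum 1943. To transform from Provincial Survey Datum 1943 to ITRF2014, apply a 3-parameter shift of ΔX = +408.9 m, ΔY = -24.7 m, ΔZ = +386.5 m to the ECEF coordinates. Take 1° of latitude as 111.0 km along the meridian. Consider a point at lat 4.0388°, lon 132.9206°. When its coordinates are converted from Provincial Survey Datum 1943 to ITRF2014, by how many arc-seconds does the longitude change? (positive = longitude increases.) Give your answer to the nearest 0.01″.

sin φ = 0.070432, cos φ = 0.997517, sin λ = 0.732298, cos λ = -0.680984.
East component: ΔE = −sin λ·ΔX + cos λ·ΔY = −(0.732298)(408.9) + (-0.680984)(-24.7) = -282.62 m.
1° of latitude spans 111000 m; at latitude φ, 1° of longitude spans that × cos φ = 110724.3 m, so Δλ = -282.62 / 110724.3 × 3600 = -9.189″.

Δλ = -9.19″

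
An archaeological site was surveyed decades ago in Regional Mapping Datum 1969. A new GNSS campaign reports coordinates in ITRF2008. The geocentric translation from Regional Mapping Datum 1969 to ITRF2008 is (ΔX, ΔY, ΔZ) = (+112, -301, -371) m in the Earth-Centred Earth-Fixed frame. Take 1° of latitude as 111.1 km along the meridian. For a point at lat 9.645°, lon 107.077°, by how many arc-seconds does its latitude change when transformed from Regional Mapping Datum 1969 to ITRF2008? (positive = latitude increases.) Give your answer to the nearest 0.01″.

Δφ = -10.11″

sin φ = 0.167543, cos φ = 0.985865, sin λ = 0.955911, cos λ = -0.293657.
North component: ΔN = −sin φ cos λ·ΔX − sin φ sin λ·ΔY + cos φ·ΔZ = −(0.167543)(-0.293657)(112) − (0.167543)(0.955911)(-301) + (0.985865)(-371) = -312.04 m.
1° of latitude spans 111100 m, so Δφ = -312.04 / 111100 × 3600 = -10.111″.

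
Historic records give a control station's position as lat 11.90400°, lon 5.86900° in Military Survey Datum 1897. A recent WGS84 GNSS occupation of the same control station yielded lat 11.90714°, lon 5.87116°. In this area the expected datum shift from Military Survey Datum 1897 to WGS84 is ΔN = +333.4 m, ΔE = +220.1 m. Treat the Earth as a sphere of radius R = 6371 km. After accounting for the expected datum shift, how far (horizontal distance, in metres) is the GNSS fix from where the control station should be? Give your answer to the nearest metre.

Observed coordinate differences: Δφ = +0.00314°, Δλ = +0.00216°.
Converting to metres (1° lat = 111195 m, cos φ = 0.978495): observed ΔN = 349.2 m, observed ΔE = 235.0 m.
Subtracting the expected shift leaves a residual of 349.2 − (333.4) = 15.8 m north and 235.0 − (220.1) = 14.9 m east.
Residual distance = √(15.8² + 14.9²) = 21.7 m.

22 m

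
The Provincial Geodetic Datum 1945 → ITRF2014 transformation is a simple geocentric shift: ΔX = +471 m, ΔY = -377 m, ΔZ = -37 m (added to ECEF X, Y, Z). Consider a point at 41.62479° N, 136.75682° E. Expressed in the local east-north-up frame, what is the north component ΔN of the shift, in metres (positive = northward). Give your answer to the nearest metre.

The local north axis is (−sin φ cos λ, −sin φ sin λ, cos φ), giving ΔN = 227.905 + 171.563 − 27.658 = 371.81 m.

ΔN = 372 m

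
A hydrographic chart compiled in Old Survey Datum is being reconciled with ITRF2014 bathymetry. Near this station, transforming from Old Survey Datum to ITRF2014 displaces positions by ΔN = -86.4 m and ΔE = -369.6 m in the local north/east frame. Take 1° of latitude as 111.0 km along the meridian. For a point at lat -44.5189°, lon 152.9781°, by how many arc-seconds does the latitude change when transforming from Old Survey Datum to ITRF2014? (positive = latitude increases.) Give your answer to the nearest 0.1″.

Δφ = -2.8″

1° of latitude = 111.0 km, so Δφ = -86.4 / 111000 = -0.0007784° = -2.802″.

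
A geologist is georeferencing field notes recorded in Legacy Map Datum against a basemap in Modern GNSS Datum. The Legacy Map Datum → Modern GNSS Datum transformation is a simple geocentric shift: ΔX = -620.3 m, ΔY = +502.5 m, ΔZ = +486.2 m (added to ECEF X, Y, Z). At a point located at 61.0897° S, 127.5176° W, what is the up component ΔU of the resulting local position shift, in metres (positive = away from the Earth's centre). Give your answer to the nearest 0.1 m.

ΔU = -435.7 m

At φ = -61.0897°, λ = -127.5176°: sin φ = -0.875378, cos φ = 0.483440, sin λ = -0.793166, cos λ = -0.609005.
ΔU = cos φ cos λ·ΔX + cos φ sin λ·ΔY + sin φ·ΔZ = (0.483440)(-0.609005)(-620.3) + (0.483440)(-0.793166)(502.5) + (-0.875378)(486.2) = -435.66 m.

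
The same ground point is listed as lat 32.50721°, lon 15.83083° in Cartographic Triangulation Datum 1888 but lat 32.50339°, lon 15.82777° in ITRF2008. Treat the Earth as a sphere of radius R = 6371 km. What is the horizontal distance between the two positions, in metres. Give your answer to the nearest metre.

Δφ = 32.50339° − 32.50721° = -0.00382°; Δλ = 15.82777° − 15.83083° = -0.00306°.
1° along a meridian = πR/180 = 111195 m.
ΔN = Δφ × 111195 = -424.8 m; ΔE = Δλ × 111195 × cos(32.50721°) = -0.00306 × 111195 × 0.843324 = -286.9 m.
Distance = √(ΔE² + ΔN²) = √((-286.9)² + (-424.8)²) = 512.6 m.

513 m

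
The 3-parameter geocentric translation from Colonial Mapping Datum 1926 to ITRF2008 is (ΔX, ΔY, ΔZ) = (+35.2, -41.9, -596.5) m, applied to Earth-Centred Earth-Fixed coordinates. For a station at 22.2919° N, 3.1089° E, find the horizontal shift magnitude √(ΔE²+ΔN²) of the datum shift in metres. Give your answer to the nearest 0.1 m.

566.1 m

The local east axis at (φ, λ) is (−sin λ, cos λ, 0), so ΔE = −sin(3.1089°)·35.2 + cos(3.1089°)·(-41.9) = -43.75 m.
The local north axis is (−sin φ cos λ, −sin φ sin λ, cos φ), giving ΔN = -13.333 + 0.862 − 551.920 = -564.39 m.
Horizontal magnitude = √(ΔE² + ΔN²) = √((-43.75)² + (-564.39)²) = 566.08 m.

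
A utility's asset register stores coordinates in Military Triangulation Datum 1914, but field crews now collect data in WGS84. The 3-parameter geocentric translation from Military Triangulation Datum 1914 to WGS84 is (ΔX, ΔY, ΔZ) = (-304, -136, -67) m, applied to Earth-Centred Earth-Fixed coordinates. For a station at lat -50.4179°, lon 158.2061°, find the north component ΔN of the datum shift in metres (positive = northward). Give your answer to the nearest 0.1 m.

ΔN = 135.9 m

The local north axis is (−sin φ cos λ, −sin φ sin λ, cos φ), giving ΔN = 217.550 − 38.915 − 42.691 = 135.94 m.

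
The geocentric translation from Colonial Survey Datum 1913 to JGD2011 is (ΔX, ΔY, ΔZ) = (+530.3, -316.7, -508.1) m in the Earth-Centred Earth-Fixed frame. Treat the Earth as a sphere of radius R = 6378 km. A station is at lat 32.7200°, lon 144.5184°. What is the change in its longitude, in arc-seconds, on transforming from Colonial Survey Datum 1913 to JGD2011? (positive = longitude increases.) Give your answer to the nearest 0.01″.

sin φ = 0.540534, cos φ = 0.841322, sin λ = 0.580441, cos λ = -0.814302.
East component: ΔE = −sin λ·ΔX + cos λ·ΔY = −(0.580441)(530.3) + (-0.814302)(-316.7) = -49.92 m.
1° of latitude spans πR/180 = 111317 m; at latitude φ, 1° of longitude spans that × cos φ = 93653.5 m, so Δλ = -49.92 / 93653.5 × 3600 = -1.919″.

Δλ = -1.92″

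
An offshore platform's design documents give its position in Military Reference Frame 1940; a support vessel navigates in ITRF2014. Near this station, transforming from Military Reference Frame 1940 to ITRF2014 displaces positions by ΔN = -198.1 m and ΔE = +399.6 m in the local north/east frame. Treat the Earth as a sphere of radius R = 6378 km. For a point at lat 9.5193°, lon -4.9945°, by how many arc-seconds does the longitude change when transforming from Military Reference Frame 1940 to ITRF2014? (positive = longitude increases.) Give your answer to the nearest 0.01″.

At latitude 9.5193°, cos φ = 0.986230.
One radian of longitude at latitude φ spans R cos φ, so Δλ = ΔE / (R cos φ) = 399.6 / (6378000 × 0.986230) = 6.3528e-05 rad = 13.104″.

Δλ = 13.10″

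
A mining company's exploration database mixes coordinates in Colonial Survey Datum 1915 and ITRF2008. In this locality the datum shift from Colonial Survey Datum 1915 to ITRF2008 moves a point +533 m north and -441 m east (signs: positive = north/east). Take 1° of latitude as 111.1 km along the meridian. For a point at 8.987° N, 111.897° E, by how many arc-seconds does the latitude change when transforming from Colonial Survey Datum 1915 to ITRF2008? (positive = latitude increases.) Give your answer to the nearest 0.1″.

Δφ = 17.3″

1° of latitude = 111.1 km, so Δφ = 533.0 / 111100 = 0.0047975° = 17.271″.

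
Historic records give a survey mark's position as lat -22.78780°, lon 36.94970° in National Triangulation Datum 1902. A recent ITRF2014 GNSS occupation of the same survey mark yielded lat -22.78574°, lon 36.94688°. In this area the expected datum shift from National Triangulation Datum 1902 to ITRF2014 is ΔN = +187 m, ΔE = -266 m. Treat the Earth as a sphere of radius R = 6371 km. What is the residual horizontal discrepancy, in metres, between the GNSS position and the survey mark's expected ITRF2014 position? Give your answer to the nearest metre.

Observed coordinate differences: Δφ = +0.00206°, Δλ = -0.00282°.
Converting to metres (1° lat = 111195 m, cos φ = 0.921946): observed ΔN = 229.1 m, observed ΔE = -289.1 m.
Subtracting the expected shift leaves a residual of 229.1 − (187) = 42.1 m north and -289.1 − (-266) = -23.1 m east.
Residual distance = √(42.1² + (-23.1)²) = 48.0 m.

48 m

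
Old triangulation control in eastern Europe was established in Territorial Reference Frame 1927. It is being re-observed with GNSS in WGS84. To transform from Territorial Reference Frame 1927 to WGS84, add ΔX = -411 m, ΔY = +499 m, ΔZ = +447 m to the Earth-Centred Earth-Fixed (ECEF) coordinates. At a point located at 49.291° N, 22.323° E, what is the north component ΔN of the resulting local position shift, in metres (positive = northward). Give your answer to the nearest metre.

At φ = 49.291°, λ = 22.323°: sin φ = 0.758032, cos φ = 0.652217, sin λ = 0.379828, cos λ = 0.925057.
ΔN = −sin φ cos λ·ΔX − sin φ sin λ·ΔY + cos φ·ΔZ = −(0.758032)(0.925057)(-411) − (0.758032)(0.379828)(499) + (0.652217)(447) = 436.07 m.

ΔN = 436 m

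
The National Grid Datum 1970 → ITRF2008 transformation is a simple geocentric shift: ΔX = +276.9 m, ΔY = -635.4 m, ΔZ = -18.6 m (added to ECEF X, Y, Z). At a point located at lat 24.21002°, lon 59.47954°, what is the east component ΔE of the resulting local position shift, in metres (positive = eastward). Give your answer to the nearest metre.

The local east axis at (φ, λ) is (−sin λ, cos λ, 0), so ΔE = −sin(59.47954°)·276.9 + cos(59.47954°)·(-635.4) = -561.22 m.

ΔE = -561 m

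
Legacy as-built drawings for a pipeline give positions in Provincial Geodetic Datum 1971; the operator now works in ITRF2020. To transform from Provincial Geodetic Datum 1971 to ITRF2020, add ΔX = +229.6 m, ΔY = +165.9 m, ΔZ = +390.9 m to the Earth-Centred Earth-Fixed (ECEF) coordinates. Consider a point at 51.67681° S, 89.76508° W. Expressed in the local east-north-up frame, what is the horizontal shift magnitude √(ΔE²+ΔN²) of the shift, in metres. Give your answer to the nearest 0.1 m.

256.5 m

The local east axis at (φ, λ) is (−sin λ, cos λ, 0), so ΔE = −sin(-89.76508°)·229.6 + cos(-89.76508°)·165.9 = 230.28 m.
The local north axis is (−sin φ cos λ, −sin φ sin λ, cos φ), giving ΔN = 0.739 − 130.152 + 242.396 = 112.98 m.
Horizontal magnitude = √(ΔE² + ΔN²) = √(230.28² + 112.98²) = 256.50 m.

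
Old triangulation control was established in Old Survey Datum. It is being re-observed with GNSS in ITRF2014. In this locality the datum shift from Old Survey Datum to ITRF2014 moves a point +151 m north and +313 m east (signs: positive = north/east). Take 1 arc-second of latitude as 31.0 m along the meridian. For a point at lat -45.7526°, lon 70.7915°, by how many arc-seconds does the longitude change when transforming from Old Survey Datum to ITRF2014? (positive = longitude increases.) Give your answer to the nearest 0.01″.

At latitude -45.7526°, cos φ = 0.697758.
1″ of longitude at this latitude = 31.00 × cos φ = 21.6305 m, so Δλ = 313.0 / 21.6305 = 14.470″.

Δλ = 14.47″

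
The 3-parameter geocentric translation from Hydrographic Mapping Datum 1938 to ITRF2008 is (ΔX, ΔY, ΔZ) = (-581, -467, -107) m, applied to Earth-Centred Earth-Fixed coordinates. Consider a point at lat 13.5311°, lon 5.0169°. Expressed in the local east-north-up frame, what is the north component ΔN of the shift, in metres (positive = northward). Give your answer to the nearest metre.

ΔN = 41 m

The local north axis is (−sin φ cos λ, −sin φ sin λ, cos φ), giving ΔN = 135.418 + 9.555 − 104.030 = 40.94 m.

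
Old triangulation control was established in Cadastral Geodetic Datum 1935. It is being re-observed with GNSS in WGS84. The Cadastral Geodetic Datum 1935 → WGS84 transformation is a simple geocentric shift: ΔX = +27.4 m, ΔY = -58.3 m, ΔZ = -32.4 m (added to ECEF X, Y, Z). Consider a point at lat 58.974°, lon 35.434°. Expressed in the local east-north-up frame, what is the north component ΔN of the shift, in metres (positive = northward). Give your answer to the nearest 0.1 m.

ΔN = -6.9 m

At φ = 58.974°, λ = 35.434°: sin φ = 0.856933, cos φ = 0.515427, sin λ = 0.579765, cos λ = 0.814784.
ΔN = −sin φ cos λ·ΔX − sin φ sin λ·ΔY + cos φ·ΔZ = −(0.856933)(0.814784)(27.4) − (0.856933)(0.579765)(-58.3) + (0.515427)(-32.4) = -6.87 m.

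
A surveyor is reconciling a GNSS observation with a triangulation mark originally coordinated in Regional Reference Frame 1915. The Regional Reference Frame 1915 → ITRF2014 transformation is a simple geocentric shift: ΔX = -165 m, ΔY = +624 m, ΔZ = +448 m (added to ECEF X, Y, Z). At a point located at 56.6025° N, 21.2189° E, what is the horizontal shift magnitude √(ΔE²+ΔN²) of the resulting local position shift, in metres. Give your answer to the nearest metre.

668 m

At φ = 56.6025°, λ = 21.2189°: sin φ = 0.834872, cos φ = 0.550444, sin λ = 0.361932, cos λ = 0.932204.
ΔE = −sin λ·ΔX + cos λ·ΔY = −(0.361932)·(-165) + (0.932204)·(624) = 641.41 m.
ΔN = −sin φ cos λ·ΔX − sin φ sin λ·ΔY + cos φ·ΔZ = −(0.834872)(0.932204)(-165) − (0.834872)(0.361932)(624) + (0.550444)(448) = 186.46 m.
Horizontal magnitude = √(ΔE² + ΔN²) = √(641.41² + 186.46²) = 667.97 m.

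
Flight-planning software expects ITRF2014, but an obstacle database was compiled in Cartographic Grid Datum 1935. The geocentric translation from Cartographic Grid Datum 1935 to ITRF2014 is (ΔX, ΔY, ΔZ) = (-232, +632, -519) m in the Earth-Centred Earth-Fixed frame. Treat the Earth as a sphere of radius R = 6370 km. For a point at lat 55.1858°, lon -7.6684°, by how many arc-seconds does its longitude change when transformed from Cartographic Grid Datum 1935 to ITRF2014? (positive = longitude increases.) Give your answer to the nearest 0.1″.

sin φ = 0.821008, cos φ = 0.570917, sin λ = -0.133440, cos λ = 0.991057.
East component: ΔE = −sin λ·ΔX + cos λ·ΔY = −(-0.133440)(-232) + (0.991057)(632) = 595.39 m.
1° of latitude spans πR/180 = 111177 m; at latitude φ, 1° of longitude spans that × cos φ = 63473.1 m, so Δλ = 595.39 / 63473.1 × 3600 = 33.769″.

Δλ = 33.8″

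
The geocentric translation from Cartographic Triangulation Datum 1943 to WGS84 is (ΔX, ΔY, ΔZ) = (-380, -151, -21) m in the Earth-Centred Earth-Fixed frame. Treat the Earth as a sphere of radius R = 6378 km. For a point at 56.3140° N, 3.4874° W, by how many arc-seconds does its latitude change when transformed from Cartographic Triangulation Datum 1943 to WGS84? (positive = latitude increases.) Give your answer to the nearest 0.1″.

sin φ = 0.832090, cos φ = 0.554641, sin λ = -0.060829, cos λ = 0.998148.
North component: ΔN = −sin φ cos λ·ΔX − sin φ sin λ·ΔY + cos φ·ΔZ = −(0.832090)(0.998148)(-380) − (0.832090)(-0.060829)(-151) + (0.554641)(-21) = 296.32 m.
1° of latitude spans πR/180 = 111317 m, so Δφ = 296.32 / 111317 × 3600 = 9.583″.

Δφ = 9.6″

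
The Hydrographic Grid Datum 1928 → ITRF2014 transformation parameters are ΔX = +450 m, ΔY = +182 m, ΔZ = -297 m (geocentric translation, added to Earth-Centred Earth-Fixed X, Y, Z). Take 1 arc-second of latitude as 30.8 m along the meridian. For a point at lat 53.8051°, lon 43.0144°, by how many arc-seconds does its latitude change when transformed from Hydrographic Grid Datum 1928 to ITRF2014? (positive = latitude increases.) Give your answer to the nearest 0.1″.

Δφ = -17.6″

sin φ = 0.807013, cos φ = 0.590534, sin λ = 0.682182, cos λ = 0.731182.
North component: ΔN = −sin φ cos λ·ΔX − sin φ sin λ·ΔY + cos φ·ΔZ = −(0.807013)(0.731182)(450) − (0.807013)(0.682182)(182) + (0.590534)(-297) = -541.12 m.
1° of latitude spans 3600 × 30.80 = 110880 m, so Δφ = -541.12 / 110880 × 3600 = -17.569″.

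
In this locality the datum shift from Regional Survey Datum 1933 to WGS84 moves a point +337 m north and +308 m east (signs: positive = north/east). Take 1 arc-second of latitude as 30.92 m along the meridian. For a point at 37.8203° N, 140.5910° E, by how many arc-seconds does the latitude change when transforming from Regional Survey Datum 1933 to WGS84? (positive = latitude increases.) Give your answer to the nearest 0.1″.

Δφ = 10.9″

1″ of latitude = 30.92 m, so Δφ = 337.0 / 30.92 = 10.899″.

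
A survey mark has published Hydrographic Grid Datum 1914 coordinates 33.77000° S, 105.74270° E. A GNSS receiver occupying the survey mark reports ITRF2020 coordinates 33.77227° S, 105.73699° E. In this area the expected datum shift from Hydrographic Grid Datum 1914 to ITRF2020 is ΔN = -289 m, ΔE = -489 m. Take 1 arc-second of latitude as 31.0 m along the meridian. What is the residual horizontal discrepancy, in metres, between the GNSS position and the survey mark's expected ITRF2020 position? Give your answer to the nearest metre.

54 m

Observed coordinate differences: Δφ = -0.00227°, Δλ = -0.00571°.
Converting to metres (1° lat = 111600 m, cos φ = 0.831276): observed ΔN = -253.3 m, observed ΔE = -529.7 m.
Subtracting the expected shift leaves a residual of -253.3 − (-289) = 35.7 m north and -529.7 − (-489) = -40.7 m east.
Residual distance = √(35.7² + (-40.7)²) = 54.1 m.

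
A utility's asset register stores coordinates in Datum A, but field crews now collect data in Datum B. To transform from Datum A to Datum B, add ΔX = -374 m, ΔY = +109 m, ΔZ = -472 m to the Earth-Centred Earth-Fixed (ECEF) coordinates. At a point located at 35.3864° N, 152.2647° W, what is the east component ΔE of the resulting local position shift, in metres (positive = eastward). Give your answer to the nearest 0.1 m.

At φ = 35.3864°, λ = -152.2647°: sin φ = 0.579088, cos φ = 0.815265, sin λ = -0.465387, cos λ = -0.885107.
ΔE = −sin λ·ΔX + cos λ·ΔY = −(-0.465387)·(-374) + (-0.885107)·(109) = -270.53 m.

ΔE = -270.5 m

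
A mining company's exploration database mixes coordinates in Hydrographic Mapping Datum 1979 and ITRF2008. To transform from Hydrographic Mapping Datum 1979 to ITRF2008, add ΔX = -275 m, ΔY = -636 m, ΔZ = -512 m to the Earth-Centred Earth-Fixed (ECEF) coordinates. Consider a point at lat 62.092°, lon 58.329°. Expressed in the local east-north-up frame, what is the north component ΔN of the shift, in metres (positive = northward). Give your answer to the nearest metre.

At φ = 62.092°, λ = 58.329°: sin φ = 0.883700, cos φ = 0.468053, sin λ = 0.851077, cos λ = 0.525041.
ΔN = −sin φ cos λ·ΔX − sin φ sin λ·ΔY + cos φ·ΔZ = −(0.883700)(0.525041)(-275) − (0.883700)(0.851077)(-636) + (0.468053)(-512) = 366.28 m.

ΔN = 366 m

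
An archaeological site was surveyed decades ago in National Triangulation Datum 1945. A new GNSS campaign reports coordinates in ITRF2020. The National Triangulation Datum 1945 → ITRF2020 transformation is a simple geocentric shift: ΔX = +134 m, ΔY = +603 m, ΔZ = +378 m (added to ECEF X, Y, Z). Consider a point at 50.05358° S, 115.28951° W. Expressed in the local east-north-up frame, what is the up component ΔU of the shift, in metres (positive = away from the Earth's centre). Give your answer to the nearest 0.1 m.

ΔU = -676.6 m

At φ = -50.05358°, λ = -115.28951°: sin φ = -0.766645, cos φ = 0.642071, sin λ = -0.904161, cos λ = -0.427192.
ΔU = cos φ cos λ·ΔX + cos φ sin λ·ΔY + sin φ·ΔZ = (0.642071)(-0.427192)(134) + (0.642071)(-0.904161)(603) + (-0.766645)(378) = -676.61 m.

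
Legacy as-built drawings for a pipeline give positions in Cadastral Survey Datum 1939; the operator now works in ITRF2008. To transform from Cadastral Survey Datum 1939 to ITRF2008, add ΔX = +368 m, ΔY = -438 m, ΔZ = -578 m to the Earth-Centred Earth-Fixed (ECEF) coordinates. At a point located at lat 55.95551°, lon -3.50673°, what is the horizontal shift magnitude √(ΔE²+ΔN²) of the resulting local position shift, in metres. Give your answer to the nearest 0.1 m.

The local east axis at (φ, λ) is (−sin λ, cos λ, 0), so ΔE = −sin(-3.50673°)·368 + cos(-3.50673°)·(-438) = -414.67 m.
The local north axis is (−sin φ cos λ, −sin φ sin λ, cos φ), giving ΔN = -304.355 − 22.199 − 323.585 = -650.14 m.
Horizontal magnitude = √(ΔE² + ΔN²) = √((-414.67)² + (-650.14)²) = 771.12 m.

771.1 m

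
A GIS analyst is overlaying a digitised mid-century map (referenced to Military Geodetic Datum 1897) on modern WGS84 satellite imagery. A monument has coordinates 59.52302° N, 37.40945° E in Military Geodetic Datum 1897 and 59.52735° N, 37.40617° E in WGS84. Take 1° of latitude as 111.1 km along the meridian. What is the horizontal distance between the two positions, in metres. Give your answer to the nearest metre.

515 m

Δφ = 59.52735° − 59.52302° = +0.00433°; Δλ = 37.40617° − 37.40945° = -0.00328°.
ΔN = Δφ × 111100 = 481.1 m; ΔE = Δλ × 111100 × cos(59.52302°) = -0.00328 × 111100 × 0.507192 = -184.8 m.
Distance = √(ΔE² + ΔN²) = √((-184.8)² + 481.1²) = 515.3 m.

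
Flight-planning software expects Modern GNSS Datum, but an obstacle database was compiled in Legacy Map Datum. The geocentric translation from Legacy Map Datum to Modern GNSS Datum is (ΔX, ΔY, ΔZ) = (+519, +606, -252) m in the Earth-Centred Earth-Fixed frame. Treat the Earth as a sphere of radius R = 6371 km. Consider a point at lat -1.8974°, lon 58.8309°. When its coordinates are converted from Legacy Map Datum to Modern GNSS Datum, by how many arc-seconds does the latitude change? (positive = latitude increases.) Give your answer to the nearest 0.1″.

sin φ = -0.033110, cos φ = 0.999452, sin λ = 0.855644, cos λ = 0.517566.
North component: ΔN = −sin φ cos λ·ΔX − sin φ sin λ·ΔY + cos φ·ΔZ = −(-0.033110)(0.517566)(519) − (-0.033110)(0.855644)(606) + (0.999452)(-252) = -225.80 m.
1° of latitude spans πR/180 = 111195 m, so Δφ = -225.80 / 111195 × 3600 = -7.310″.

Δφ = -7.3″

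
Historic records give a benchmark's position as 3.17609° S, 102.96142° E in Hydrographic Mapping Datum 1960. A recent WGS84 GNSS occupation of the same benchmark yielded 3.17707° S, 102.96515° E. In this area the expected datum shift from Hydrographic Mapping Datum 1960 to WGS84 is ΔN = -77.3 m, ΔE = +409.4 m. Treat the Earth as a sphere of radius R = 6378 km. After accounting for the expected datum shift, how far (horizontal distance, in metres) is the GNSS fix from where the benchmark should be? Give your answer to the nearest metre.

32 m

Observed coordinate differences: Δφ = -0.00098°, Δλ = +0.00373°.
Converting to metres (1° lat = 111317 m, cos φ = 0.998464): observed ΔN = -109.1 m, observed ΔE = 414.6 m.
Subtracting the expected shift leaves a residual of -109.1 − (-77.3) = -31.8 m north and 414.6 − (409.4) = 5.2 m east.
Residual distance = √((-31.8)² + 5.2²) = 32.2 m.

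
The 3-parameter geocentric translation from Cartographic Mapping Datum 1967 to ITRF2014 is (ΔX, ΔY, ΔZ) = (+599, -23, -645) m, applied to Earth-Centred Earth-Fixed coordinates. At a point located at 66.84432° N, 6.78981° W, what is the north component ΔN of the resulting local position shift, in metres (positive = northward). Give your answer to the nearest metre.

ΔN = -803 m

The local north axis is (−sin φ cos λ, −sin φ sin λ, cos φ), giving ΔN = -546.882 − 2.500 − 253.634 = -803.02 m.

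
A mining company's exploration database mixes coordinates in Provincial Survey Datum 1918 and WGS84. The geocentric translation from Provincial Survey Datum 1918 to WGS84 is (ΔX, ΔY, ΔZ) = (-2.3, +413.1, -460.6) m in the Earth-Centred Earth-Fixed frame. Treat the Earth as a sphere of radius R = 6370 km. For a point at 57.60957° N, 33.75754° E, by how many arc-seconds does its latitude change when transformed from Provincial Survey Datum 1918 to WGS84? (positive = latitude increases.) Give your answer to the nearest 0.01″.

Δφ = -14.21″

sin φ = 0.844417, cos φ = 0.535686, sin λ = 0.555680, cos λ = 0.831396.
North component: ΔN = −sin φ cos λ·ΔX − sin φ sin λ·ΔY + cos φ·ΔZ = −(0.844417)(0.831396)(-2.3) − (0.844417)(0.555680)(413.1) + (0.535686)(-460.6) = -438.96 m.
1° of latitude spans πR/180 = 111177 m, so Δφ = -438.96 / 111177 × 3600 = -14.214″.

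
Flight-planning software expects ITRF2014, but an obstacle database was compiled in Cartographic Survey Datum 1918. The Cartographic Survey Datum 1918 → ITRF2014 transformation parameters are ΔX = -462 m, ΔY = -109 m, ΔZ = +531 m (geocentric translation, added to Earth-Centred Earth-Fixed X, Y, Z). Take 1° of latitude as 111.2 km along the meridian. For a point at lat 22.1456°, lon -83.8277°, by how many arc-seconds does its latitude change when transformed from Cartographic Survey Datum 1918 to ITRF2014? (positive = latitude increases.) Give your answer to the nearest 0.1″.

sin φ = 0.376962, cos φ = 0.926229, sin λ = -0.994203, cos λ = 0.107519.
North component: ΔN = −sin φ cos λ·ΔX − sin φ sin λ·ΔY + cos φ·ΔZ = −(0.376962)(0.107519)(-462) − (0.376962)(-0.994203)(-109) + (0.926229)(531) = 469.70 m.
1° of latitude spans 111200 m, so Δφ = 469.70 / 111200 × 3600 = 15.206″.

Δφ = 15.2″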